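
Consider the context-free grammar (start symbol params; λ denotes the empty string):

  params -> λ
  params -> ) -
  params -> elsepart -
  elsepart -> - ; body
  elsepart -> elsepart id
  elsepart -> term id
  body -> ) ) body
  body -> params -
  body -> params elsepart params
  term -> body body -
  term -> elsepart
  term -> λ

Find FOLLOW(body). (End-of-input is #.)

{ ), -, id }

In elsepart -> - ; body: body is at the end, add FOLLOW(elsepart) = { ), -, id }.
In body -> ) ) body: body is at the end, add FOLLOW(body) = { ), -, id }.
In term -> body body -: add FIRST(body -) = { ), -, id }.
In term -> body body -: add FIRST(-) = { - }.
Union: FOLLOW(body) = { ), -, id }.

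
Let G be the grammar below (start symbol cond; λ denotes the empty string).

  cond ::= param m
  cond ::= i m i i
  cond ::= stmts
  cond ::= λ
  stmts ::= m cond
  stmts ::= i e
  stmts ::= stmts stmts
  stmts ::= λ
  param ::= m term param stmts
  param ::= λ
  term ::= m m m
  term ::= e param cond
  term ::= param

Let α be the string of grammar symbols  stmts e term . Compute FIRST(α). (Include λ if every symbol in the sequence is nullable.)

Add FIRST(stmts)\{λ} = { i, m }; stmts is nullable, continue.
e is a terminal; add {e} and stop.

{ e, i, m }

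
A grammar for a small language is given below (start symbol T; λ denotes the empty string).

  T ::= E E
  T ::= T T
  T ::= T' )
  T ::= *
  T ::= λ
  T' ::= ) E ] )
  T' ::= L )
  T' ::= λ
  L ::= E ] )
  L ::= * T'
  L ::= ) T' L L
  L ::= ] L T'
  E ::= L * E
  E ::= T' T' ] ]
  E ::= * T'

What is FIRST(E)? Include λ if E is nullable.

From E ::= L * E: add FIRST(L) = { ), *, ] }.
From E ::= T' T' ] ]: T', T' nullable, take FIRST(T') ∪ FIRST(T') ∪ {]} = { ), *, ] }.
E ::= * T' contributes {*}.
Union: FIRST(E) = { ), *, ] }.

{ ), *, ] }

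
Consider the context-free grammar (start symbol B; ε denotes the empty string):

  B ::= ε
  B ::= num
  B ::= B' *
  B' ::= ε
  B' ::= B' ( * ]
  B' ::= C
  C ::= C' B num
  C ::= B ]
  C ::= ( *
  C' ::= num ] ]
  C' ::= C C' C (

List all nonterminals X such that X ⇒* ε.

Directly nullable (have an ε-production): B, B'.
No other nonterminal has a production whose RHS symbols are all nullable.

{ B, B' }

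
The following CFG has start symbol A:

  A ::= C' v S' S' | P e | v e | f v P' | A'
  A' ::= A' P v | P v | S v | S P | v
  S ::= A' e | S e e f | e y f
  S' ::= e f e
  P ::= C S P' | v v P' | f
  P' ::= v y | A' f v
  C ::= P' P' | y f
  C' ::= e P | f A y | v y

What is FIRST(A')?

From A' ::= A' P v: add FIRST(A') = { e, f, v, y }.
From A' ::= P v: add FIRST(P) = { e, f, v, y }.
From A' ::= S v: add FIRST(S) = { e, f, v, y }.
From A' ::= S P: add FIRST(S) = { e, f, v, y }.
A' ::= v contributes {v}.
Union: FIRST(A') = { e, f, v, y }.

{ e, f, v, y }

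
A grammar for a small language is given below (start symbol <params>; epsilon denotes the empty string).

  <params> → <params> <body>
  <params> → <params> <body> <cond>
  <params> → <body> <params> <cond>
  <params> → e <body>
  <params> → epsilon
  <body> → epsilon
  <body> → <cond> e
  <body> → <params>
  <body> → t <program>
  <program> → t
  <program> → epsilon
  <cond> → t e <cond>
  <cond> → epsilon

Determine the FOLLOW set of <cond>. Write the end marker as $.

{ $, e, t }

In <params> → <params> <body> <cond>: <cond> is at the end, add FOLLOW(<params>) = { $, e, t }.
In <params> → <body> <params> <cond>: <cond> is at the end, add FOLLOW(<params>) = { $, e, t }.
In <body> → <cond> e: add FIRST(e) = { e }.
In <cond> → t e <cond>: <cond> is at the end, add FOLLOW(<cond>) = { $, e, t }.
Union: FOLLOW(<cond>) = { $, e, t }.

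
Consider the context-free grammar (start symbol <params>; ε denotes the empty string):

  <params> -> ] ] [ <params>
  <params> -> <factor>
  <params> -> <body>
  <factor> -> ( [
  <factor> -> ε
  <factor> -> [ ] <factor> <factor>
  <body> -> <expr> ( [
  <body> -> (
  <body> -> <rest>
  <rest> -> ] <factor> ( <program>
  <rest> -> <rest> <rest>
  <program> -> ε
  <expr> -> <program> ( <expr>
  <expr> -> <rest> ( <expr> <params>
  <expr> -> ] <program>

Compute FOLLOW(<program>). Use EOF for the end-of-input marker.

In <rest> -> ] <factor> ( <program>: <program> is at the end, add FOLLOW(<rest>) = { EOF, (, [, ] }.
In <expr> -> <program> ( <expr>: add FIRST(( <expr>) = { ( }.
In <expr> -> ] <program>: <program> is at the end, add FOLLOW(<expr>) = { (, [, ] }.
Union: FOLLOW(<program>) = { EOF, (, [, ] }.

{ EOF, (, [, ] }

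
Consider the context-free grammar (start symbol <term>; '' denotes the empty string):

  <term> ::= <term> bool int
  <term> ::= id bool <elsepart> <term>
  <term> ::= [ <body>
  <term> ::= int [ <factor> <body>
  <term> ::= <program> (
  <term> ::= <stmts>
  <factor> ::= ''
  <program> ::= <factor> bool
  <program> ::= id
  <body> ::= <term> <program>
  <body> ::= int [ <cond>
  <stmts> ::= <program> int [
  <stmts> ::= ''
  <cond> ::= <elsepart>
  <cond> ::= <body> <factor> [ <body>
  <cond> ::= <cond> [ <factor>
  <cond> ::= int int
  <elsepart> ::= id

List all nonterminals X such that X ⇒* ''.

{ <factor>, <stmts>, <term> }

Directly nullable (have an ''-production): <factor>, <stmts>.
<term> ::= <stmts> with every symbol nullable, so <term> is nullable.
No other nonterminal has a production whose RHS symbols are all nullable.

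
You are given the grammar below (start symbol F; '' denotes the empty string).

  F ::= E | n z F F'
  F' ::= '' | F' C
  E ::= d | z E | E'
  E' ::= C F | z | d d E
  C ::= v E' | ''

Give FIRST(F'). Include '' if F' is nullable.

{ v, '' }

F' ::= '' contributes ''.
From F' ::= F' C: F', C nullable, take FIRST(F') ∪ FIRST(C) = { v }; also '' since the whole RHS is nullable.
Union: FIRST(F') = { v, '' }.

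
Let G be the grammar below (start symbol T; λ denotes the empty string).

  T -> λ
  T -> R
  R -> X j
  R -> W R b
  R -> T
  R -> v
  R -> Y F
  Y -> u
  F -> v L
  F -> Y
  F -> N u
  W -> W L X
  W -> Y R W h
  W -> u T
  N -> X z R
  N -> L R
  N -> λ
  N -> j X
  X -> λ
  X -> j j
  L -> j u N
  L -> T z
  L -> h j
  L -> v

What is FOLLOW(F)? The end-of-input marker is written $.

{ $, b, h, j, u, v, z }

In R -> Y F: F is at the end, add FOLLOW(R) = { $, b, h, j, u, v, z }.
Union: FOLLOW(F) = { $, b, h, j, u, v, z }.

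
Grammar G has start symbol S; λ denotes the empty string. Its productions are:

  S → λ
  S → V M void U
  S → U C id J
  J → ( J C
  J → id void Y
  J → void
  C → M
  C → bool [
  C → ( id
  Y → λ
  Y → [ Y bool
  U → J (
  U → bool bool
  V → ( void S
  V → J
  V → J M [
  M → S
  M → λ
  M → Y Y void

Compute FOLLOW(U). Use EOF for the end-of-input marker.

In S → V M void U: U is at the end, add FOLLOW(S) = { EOF, (, [, bool, id, void }.
In S → U C id J: add FIRST(C id J) = { (, [, bool, id, void }.
Union: FOLLOW(U) = { EOF, (, [, bool, id, void }.

{ EOF, (, [, bool, id, void }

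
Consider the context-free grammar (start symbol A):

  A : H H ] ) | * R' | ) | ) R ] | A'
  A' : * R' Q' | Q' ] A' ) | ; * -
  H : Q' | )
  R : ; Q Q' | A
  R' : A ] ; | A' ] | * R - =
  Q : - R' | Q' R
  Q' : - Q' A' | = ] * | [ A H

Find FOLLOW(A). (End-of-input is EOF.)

A is the start symbol, so EOF ∈ FOLLOW(A).
In R : A: A is at the end, add FOLLOW(R) = { -, =, [, ] }.
In R' : A ] ;: add FIRST(] ;) = { ] }.
In Q' : [ A H: add FIRST(H) = { ), -, =, [ }.
Union: FOLLOW(A) = { EOF, ), -, =, [, ] }.

{ EOF, ), -, =, [, ] }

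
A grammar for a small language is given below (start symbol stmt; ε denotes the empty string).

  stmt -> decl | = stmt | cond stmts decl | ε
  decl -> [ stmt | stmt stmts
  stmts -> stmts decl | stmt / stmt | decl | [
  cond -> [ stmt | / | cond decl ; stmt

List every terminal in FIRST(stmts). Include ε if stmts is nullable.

From stmts -> stmts decl: add FIRST(stmts) = { /, =, [ }.
From stmts -> stmt / stmt: stmt nullable, take FIRST(stmt) ∪ {/} = { /, =, [ }.
From stmts -> decl: add FIRST(decl) = { /, =, [ }.
stmts -> [ contributes {[}.
Union: FIRST(stmts) = { /, =, [ }.

{ /, =, [ }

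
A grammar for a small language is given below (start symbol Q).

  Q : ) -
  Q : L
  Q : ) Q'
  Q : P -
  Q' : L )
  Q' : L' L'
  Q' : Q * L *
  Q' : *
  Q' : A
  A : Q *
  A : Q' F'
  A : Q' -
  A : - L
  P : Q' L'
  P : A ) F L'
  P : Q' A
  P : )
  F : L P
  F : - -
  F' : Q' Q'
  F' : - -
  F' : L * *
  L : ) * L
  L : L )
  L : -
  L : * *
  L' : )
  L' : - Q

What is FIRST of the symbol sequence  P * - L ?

{ ), *, - }

Add FIRST(P) = { ), *, - }; P is not nullable, stop.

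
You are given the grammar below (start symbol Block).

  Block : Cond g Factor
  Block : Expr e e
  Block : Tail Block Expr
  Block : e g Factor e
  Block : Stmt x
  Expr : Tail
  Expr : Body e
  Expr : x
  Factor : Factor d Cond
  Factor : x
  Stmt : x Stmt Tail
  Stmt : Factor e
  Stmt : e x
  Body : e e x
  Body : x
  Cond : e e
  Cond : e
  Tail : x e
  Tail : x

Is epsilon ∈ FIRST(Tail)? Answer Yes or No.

No nonterminal in this grammar is nullable.
No production of Tail has an RHS whose symbols are all nullable, so Tail is not nullable.

No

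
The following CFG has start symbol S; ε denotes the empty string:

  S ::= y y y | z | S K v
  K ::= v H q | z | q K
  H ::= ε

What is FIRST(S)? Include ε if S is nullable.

S ::= y y y contributes {y}.
S ::= z contributes {z}.
From S ::= S K v: add FIRST(S) = { y, z }.
Union: FIRST(S) = { y, z }.

{ y, z }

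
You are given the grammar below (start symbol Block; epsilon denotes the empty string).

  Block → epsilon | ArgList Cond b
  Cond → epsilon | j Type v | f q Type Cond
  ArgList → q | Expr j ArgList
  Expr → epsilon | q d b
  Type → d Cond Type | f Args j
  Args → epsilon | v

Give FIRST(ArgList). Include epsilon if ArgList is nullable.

{ j, q }

ArgList → q contributes {q}.
From ArgList → Expr j ArgList: Expr nullable, take FIRST(Expr) ∪ {j} = { j, q }.
Union: FIRST(ArgList) = { j, q }.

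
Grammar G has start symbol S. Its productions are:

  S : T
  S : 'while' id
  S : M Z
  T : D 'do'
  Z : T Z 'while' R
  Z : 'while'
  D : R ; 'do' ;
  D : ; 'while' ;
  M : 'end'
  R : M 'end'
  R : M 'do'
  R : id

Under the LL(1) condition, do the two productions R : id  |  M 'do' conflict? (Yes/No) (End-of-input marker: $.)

FIRST(id) = { id } and FIRST(M 'do') = { 'end' }.
The FIRST sets are disjoint and neither alternative is nullable — no conflict.

No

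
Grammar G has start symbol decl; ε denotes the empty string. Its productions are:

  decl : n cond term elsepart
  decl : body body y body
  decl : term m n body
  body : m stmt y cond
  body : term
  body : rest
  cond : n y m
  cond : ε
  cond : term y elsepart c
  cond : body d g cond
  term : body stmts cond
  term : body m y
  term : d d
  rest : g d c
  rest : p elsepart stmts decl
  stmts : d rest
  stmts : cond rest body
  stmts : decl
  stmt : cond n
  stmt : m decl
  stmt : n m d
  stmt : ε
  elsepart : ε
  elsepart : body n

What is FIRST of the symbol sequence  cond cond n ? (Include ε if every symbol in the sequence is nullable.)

{ d, g, m, n, p }

Add FIRST(cond)\{ε} = { d, g, m, n, p }; cond is nullable, continue.
Add FIRST(cond)\{ε} = { d, g, m, n, p }; cond is nullable, continue.
n is a terminal; add {n} and stop.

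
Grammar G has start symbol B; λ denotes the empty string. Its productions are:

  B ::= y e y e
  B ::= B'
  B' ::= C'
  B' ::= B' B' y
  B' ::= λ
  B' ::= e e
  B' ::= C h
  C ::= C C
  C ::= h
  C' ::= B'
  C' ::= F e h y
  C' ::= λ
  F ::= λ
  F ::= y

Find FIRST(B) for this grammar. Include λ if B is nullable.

{ e, h, y, λ }

B ::= y e y e contributes {y}.
From B ::= B': add FIRST(B') = { e, h, y, λ } (including λ since B' is nullable).
Union: FIRST(B) = { e, h, y, λ }.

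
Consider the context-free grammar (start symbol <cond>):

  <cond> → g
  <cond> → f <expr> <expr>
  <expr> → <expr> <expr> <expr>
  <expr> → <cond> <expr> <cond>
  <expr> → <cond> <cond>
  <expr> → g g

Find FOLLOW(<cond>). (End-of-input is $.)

<cond> is the start symbol, so $ ∈ FOLLOW(<cond>).
In <expr> → <cond> <expr> <cond>: add FIRST(<expr> <cond>) = { f, g }.
In <expr> → <cond> <expr> <cond>: <cond> is at the end, add FOLLOW(<expr>) = { $, f, g }.
In <expr> → <cond> <cond>: add FIRST(<cond>) = { f, g }.
In <expr> → <cond> <cond>: <cond> is at the end, add FOLLOW(<expr>) = { $, f, g }.
Union: FOLLOW(<cond>) = { $, f, g }.

{ $, f, g }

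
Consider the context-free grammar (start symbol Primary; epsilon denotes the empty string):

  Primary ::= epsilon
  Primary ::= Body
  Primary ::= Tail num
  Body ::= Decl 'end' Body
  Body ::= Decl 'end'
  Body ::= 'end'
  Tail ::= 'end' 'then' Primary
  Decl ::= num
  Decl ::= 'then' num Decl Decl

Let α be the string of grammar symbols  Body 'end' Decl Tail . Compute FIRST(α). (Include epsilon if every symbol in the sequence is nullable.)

Add FIRST(Body) = { 'end', 'then', num }; Body is not nullable, stop.

{ 'end', 'then', num }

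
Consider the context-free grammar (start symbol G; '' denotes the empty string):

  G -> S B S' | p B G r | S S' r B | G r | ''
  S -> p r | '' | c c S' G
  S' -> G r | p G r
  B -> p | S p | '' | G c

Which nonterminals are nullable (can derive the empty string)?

{ B, G, S }

Directly nullable (have an ''-production): G, S, B.
No other nonterminal has a production whose RHS symbols are all nullable.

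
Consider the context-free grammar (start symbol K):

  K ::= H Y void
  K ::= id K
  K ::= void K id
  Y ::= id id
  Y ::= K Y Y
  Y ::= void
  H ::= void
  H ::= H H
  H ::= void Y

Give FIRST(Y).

Y ::= id id contributes {id}.
From Y ::= K Y Y: add FIRST(K) = { id, void }.
Y ::= void contributes {void}.
Union: FIRST(Y) = { id, void }.

{ id, void }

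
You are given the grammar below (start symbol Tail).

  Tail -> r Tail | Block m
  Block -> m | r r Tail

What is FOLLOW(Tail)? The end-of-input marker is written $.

{ $, m }

Tail is the start symbol, so $ ∈ FOLLOW(Tail).
In Tail -> r Tail: Tail is at the end, add FOLLOW(Tail) = { $, m }.
In Block -> r r Tail: Tail is at the end, add FOLLOW(Block) = { m }.
Union: FOLLOW(Tail) = { $, m }.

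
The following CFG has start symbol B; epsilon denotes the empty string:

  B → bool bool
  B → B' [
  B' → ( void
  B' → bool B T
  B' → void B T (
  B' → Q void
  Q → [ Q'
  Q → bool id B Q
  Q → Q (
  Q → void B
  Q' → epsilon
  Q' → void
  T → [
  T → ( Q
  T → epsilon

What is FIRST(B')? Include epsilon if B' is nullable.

{ (, [, bool, void }

B' → ( void contributes {(}.
B' → bool B T contributes {bool}.
B' → void B T ( contributes {void}.
From B' → Q void: add FIRST(Q) = { [, bool, void }.
Union: FIRST(B') = { (, [, bool, void }.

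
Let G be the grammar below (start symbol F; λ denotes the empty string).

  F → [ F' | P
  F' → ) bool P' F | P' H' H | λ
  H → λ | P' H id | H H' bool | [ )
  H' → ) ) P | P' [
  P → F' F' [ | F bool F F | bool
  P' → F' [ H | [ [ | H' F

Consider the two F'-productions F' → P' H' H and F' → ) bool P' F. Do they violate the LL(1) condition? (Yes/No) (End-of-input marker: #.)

FIRST(P' H' H) = { ), [ } and FIRST() bool P' F) = { ) }.
Both contain ), so the two alternatives are not disjoint — LL(1) conflict.

Yes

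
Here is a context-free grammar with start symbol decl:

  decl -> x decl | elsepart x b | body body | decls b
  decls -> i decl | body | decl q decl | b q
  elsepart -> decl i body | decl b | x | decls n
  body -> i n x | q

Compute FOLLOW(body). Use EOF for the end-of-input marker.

In decl -> body body: add FIRST(body) = { i, q }.
In decl -> body body: body is at the end, add FOLLOW(decl) = { EOF, b, i, n, q }.
In decls -> body: body is at the end, add FOLLOW(decls) = { b, n }.
In elsepart -> decl i body: body is at the end, add FOLLOW(elsepart) = { x }.
Union: FOLLOW(body) = { EOF, b, i, n, q, x }.

{ EOF, b, i, n, q, x }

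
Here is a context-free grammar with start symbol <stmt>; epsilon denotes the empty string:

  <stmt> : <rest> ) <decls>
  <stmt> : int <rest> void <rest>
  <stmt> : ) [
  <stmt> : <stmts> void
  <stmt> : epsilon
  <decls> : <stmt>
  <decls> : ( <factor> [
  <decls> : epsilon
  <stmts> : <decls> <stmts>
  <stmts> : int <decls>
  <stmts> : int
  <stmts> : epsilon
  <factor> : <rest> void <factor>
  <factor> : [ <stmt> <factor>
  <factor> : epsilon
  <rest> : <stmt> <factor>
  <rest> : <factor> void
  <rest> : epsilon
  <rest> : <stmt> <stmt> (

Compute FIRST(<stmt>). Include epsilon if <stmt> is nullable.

{ (, ), [, int, void, epsilon }

From <stmt> : <rest> ) <decls>: <rest> nullable, take FIRST(<rest>) ∪ {)} = { (, ), [, int, void }.
<stmt> : int <rest> void <rest> contributes {int}.
<stmt> : ) [ contributes {)}.
From <stmt> : <stmts> void: <stmts> nullable, take FIRST(<stmts>) ∪ {void} = { (, ), [, int, void }.
<stmt> : epsilon contributes epsilon.
Union: FIRST(<stmt>) = { (, ), [, int, void, epsilon }.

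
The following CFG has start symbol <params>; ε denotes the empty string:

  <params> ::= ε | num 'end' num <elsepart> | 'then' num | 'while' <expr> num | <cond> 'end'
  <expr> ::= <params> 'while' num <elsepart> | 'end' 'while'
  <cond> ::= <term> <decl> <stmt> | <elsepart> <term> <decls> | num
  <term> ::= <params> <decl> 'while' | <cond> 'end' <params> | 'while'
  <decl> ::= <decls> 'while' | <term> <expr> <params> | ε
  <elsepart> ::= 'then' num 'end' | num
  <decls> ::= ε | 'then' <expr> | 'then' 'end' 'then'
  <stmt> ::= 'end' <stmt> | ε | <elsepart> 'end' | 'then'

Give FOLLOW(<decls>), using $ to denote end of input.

In <cond> ::= <elsepart> <term> <decls>: <decls> is at the end, add FOLLOW(<cond>) = { 'end' }.
In <decl> ::= <decls> 'while': add FIRST('while') = { 'while' }.
Union: FOLLOW(<decls>) = { 'end', 'while' }.

{ 'end', 'while' }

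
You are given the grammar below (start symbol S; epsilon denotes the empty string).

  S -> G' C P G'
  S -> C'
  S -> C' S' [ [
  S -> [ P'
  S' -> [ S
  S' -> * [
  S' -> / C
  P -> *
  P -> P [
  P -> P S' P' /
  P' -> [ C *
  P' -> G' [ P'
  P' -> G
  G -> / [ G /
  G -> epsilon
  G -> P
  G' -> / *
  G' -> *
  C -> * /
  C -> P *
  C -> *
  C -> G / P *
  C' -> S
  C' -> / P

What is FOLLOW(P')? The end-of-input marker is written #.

In S -> [ P': P' is at the end, add FOLLOW(S) = { #, *, /, [ }.
In P -> P S' P' /: add FIRST(/) = { / }.
In P' -> G' [ P': P' is at the end, add FOLLOW(P') = { #, *, /, [ }.
Union: FOLLOW(P') = { #, *, /, [ }.

{ #, *, /, [ }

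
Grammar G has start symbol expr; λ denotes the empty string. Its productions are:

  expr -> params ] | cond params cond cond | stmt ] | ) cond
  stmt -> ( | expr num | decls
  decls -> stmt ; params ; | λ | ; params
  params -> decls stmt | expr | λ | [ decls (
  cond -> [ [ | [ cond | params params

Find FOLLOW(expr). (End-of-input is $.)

{ $, (, ), ;, [, ], num }

expr is the start symbol, so $ ∈ FOLLOW(expr).
In stmt -> expr num: add FIRST(num) = { num }.
In params -> expr: expr is at the end, add FOLLOW(params) = { $, (, ), ;, [, ], num }.
Union: FOLLOW(expr) = { $, (, ), ;, [, ], num }.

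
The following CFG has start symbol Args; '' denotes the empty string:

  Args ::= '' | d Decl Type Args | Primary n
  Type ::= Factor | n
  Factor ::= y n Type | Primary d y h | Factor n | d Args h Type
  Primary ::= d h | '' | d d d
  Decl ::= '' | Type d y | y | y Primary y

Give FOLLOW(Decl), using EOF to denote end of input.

{ d, n, y }

In Args ::= d Decl Type Args: add FIRST(Type Args) = { d, n, y }.
Union: FOLLOW(Decl) = { d, n, y }.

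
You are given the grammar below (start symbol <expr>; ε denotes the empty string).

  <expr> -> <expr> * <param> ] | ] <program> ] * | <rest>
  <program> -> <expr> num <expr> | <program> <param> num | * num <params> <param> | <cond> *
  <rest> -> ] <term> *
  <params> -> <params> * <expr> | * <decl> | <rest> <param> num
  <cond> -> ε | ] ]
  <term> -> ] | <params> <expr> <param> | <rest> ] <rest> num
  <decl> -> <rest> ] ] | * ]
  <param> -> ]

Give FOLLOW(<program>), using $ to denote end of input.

{ ] }

In <expr> -> ] <program> ] *: add FIRST(] *) = { ] }.
In <program> -> <program> <param> num: add FIRST(<param> num) = { ] }.
Union: FOLLOW(<program>) = { ] }.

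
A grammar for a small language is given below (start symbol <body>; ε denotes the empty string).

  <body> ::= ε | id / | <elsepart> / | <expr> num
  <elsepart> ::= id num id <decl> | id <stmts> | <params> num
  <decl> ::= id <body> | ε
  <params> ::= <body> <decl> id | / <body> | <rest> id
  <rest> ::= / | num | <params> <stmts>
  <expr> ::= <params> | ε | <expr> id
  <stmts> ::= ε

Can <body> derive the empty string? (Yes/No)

Yes

<body> has an ε-production, so <body> ⇒ ε.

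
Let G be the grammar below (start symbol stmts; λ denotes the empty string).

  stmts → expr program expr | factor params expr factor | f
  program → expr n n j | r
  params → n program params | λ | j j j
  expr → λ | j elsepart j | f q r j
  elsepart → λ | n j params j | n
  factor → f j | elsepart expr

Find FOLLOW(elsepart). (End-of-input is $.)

In expr → j elsepart j: add FIRST(j) = { j }.
In factor → elsepart expr: add FIRST(expr)\{λ} = { f, j }.
  Since expr is nullable, also add FOLLOW(factor) = { $, f, j, n }.
Union: FOLLOW(elsepart) = { $, f, j, n }.

{ $, f, j, n }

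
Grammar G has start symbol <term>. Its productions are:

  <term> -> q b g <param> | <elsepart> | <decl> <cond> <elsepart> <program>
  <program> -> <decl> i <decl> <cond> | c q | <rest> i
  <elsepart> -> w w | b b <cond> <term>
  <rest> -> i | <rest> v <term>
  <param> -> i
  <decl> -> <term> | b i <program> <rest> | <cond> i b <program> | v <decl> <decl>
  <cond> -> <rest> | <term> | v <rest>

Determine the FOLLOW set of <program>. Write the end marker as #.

{ #, b, c, i, q, v, w }

In <term> -> <decl> <cond> <elsepart> <program>: <program> is at the end, add FOLLOW(<term>) = { #, b, c, i, q, v, w }.
In <decl> -> b i <program> <rest>: add FIRST(<rest>) = { i }.
In <decl> -> <cond> i b <program>: <program> is at the end, add FOLLOW(<decl>) = { b, i, q, v, w }.
Union: FOLLOW(<program>) = { #, b, c, i, q, v, w }.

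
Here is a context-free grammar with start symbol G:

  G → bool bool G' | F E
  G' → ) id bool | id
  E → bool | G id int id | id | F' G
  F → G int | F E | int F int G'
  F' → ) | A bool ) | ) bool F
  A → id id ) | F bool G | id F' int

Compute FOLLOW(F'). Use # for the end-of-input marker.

{ bool, int }

In E → F' G: add FIRST(G) = { bool, int }.
In A → id F' int: add FIRST(int) = { int }.
Union: FOLLOW(F') = { bool, int }.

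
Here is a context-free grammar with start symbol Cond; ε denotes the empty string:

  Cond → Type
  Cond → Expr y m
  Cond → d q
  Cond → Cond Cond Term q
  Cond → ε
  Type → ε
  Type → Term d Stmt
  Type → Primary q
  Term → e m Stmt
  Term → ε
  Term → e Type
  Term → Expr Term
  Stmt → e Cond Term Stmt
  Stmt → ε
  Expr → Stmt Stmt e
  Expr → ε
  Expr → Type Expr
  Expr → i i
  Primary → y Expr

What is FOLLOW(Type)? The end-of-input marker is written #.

{ #, d, e, i, q, y }

In Cond → Type: Type is at the end, add FOLLOW(Cond) = { #, d, e, i, q, y }.
In Term → e Type: Type is at the end, add FOLLOW(Term) = { #, d, e, i, q, y }.
In Expr → Type Expr: add FIRST(Expr)\{ε} = { d, e, i, y }.
  Since Expr is nullable, also add FOLLOW(Expr) = { #, d, e, i, q, y }.
Union: FOLLOW(Type) = { #, d, e, i, q, y }.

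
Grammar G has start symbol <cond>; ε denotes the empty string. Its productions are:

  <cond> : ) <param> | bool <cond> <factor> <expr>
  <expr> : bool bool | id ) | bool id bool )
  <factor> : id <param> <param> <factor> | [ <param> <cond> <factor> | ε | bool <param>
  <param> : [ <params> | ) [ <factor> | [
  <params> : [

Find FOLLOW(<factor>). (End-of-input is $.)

{ $, ), [, bool, id }

In <cond> : bool <cond> <factor> <expr>: add FIRST(<expr>) = { bool, id }.
In <factor> : id <param> <param> <factor>: <factor> is at the end, add FOLLOW(<factor>) = { $, ), [, bool, id }.
In <factor> : [ <param> <cond> <factor>: <factor> is at the end, add FOLLOW(<factor>) = { $, ), [, bool, id }.
In <param> : ) [ <factor>: <factor> is at the end, add FOLLOW(<param>) = { $, ), [, bool, id }.
Union: FOLLOW(<factor>) = { $, ), [, bool, id }.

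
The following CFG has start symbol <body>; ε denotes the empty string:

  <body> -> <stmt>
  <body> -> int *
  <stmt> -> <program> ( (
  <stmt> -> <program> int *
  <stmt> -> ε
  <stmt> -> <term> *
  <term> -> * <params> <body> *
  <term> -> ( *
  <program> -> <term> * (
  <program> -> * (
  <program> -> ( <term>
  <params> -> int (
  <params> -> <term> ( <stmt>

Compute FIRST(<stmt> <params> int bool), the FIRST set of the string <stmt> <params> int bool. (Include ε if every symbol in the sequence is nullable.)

Add FIRST(<stmt>)\{ε} = { (, * }; <stmt> is nullable, continue.
Add FIRST(<params>) = { (, *, int }; <params> is not nullable, stop.

{ (, *, int }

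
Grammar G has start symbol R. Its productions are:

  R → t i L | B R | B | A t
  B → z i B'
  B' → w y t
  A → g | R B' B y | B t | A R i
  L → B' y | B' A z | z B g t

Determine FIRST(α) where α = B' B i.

{ w }

Add FIRST(B') = { w }; B' is not nullable, stop.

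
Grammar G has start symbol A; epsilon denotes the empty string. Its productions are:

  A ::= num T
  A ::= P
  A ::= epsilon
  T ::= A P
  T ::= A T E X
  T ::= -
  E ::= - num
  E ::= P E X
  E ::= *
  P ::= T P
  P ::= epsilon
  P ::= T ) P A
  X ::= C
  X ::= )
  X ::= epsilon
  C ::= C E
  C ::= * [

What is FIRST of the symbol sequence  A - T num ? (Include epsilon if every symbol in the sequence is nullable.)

{ ), *, -, num }

Add FIRST(A)\{epsilon} = { ), *, -, num }; A is nullable, continue.
- is a terminal; add {-} and stop.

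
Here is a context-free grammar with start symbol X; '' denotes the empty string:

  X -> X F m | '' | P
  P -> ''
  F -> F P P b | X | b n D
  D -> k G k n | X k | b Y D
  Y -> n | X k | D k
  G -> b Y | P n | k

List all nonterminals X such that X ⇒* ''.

{ F, P, X }

Directly nullable (have an ''-production): X, P.
F -> X with every symbol nullable, so F is nullable.
No other nonterminal has a production whose RHS symbols are all nullable.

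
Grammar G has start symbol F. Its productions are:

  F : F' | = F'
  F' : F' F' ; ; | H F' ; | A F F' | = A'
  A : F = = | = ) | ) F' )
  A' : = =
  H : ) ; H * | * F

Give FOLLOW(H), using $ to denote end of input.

In F' : H F' ;: add FIRST(F' ;) = { ), *, = }.
In H : ) ; H *: add FIRST(*) = { * }.
Union: FOLLOW(H) = { ), *, = }.

{ ), *, = }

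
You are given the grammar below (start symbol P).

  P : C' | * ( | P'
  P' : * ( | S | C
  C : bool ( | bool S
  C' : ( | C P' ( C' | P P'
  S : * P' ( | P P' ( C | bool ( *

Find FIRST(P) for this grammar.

From P : C': add FIRST(C') = { (, *, bool }.
P : * ( contributes {*}.
From P : P': add FIRST(P') = { (, *, bool }.
Union: FIRST(P) = { (, *, bool }.

{ (, *, bool }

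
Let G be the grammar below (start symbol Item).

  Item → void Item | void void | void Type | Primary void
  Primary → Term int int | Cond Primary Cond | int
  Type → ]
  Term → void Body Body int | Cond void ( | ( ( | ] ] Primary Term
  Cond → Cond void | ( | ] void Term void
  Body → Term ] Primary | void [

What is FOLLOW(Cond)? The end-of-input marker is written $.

In Primary → Cond Primary Cond: add FIRST(Primary Cond) = { (, ], int, void }.
In Primary → Cond Primary Cond: Cond is at the end, add FOLLOW(Primary) = { (, ], int, void }.
In Term → Cond void (: add FIRST(void () = { void }.
In Cond → Cond void: add FIRST(void) = { void }.
Union: FOLLOW(Cond) = { (, ], int, void }.

{ (, ], int, void }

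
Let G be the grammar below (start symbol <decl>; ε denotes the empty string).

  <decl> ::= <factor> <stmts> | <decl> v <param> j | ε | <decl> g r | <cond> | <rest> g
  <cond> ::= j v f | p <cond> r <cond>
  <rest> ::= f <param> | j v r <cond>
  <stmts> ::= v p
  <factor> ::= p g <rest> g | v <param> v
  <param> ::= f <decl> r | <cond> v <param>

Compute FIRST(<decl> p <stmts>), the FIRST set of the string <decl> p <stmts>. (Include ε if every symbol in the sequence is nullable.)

{ f, g, j, p, v }

Add FIRST(<decl>)\{ε} = { f, g, j, p, v }; <decl> is nullable, continue.
p is a terminal; add {p} and stop.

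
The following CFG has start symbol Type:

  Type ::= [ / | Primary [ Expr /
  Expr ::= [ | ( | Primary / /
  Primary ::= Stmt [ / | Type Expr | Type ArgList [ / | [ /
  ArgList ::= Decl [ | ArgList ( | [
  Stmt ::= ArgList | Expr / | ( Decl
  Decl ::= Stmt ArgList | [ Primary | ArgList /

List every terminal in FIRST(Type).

Type ::= [ / contributes {[}.
From Type ::= Primary [ Expr /: add FIRST(Primary) = { (, [ }.
Union: FIRST(Type) = { (, [ }.

{ (, [ }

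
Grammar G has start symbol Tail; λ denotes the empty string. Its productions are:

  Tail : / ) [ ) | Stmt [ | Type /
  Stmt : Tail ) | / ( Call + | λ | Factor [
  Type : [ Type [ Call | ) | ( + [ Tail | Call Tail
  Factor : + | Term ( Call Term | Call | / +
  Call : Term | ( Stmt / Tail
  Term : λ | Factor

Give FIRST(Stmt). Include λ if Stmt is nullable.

From Stmt : Tail ): add FIRST(Tail) = { (, ), +, /, [ }.
Stmt : / ( Call + contributes {/}.
Stmt : λ contributes λ.
From Stmt : Factor [: Factor nullable, take FIRST(Factor) ∪ {[} = { (, +, /, [ }.
Union: FIRST(Stmt) = { (, ), +, /, [, λ }.

{ (, ), +, /, [, λ }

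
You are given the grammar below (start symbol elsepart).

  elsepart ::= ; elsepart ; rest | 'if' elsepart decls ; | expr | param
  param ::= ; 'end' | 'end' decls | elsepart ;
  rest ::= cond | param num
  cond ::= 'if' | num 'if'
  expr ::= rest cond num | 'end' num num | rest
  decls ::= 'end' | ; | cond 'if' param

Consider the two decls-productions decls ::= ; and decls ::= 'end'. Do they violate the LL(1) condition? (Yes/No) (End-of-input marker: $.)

No

FIRST(;) = { ; } and FIRST('end') = { 'end' }.
The FIRST sets are disjoint and neither alternative is nullable — no conflict.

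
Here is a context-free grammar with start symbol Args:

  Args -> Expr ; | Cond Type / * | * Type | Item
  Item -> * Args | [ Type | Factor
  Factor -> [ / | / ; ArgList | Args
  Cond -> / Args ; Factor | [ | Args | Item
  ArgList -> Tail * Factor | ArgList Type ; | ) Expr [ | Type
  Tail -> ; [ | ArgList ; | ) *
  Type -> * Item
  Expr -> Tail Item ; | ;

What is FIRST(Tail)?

{ ), *, ; }

Tail -> ; [ contributes {;}.
From Tail -> ArgList ;: add FIRST(ArgList) = { ), *, ; }.
Tail -> ) * contributes {)}.
Union: FIRST(Tail) = { ), *, ; }.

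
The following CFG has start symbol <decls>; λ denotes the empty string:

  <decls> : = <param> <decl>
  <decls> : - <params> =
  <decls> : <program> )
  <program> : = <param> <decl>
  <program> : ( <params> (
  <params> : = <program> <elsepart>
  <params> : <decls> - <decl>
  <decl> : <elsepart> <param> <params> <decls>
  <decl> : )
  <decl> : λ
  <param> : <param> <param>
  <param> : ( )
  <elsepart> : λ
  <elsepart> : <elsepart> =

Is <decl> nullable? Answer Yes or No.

Yes

<decl> has an λ-production, so <decl> ⇒ λ.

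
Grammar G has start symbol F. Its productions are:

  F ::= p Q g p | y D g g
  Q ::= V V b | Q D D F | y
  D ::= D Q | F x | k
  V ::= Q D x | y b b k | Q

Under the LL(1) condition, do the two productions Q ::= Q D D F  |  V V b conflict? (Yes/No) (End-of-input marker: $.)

Yes

FIRST(Q D D F) = { y } and FIRST(V V b) = { y }.
Both contain y, so the two alternatives are not disjoint — LL(1) conflict.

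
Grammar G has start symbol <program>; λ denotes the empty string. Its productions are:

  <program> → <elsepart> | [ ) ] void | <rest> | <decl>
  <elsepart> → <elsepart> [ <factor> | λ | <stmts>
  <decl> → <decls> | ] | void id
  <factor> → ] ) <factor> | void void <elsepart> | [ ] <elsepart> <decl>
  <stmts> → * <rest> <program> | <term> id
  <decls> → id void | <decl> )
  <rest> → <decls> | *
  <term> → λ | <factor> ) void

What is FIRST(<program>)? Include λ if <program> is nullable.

From <program> → <elsepart>: add FIRST(<elsepart>) = { *, [, ], id, void, λ } (including λ since <elsepart> is nullable).
<program> → [ ) ] void contributes {[}.
From <program> → <rest>: add FIRST(<rest>) = { *, ], id, void }.
From <program> → <decl>: add FIRST(<decl>) = { ], id, void }.
Union: FIRST(<program>) = { *, [, ], id, void, λ }.

{ *, [, ], id, void, λ }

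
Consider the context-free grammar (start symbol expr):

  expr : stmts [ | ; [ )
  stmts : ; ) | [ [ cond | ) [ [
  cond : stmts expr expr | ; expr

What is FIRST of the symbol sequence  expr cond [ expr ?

{ ), ;, [ }

Add FIRST(expr) = { ), ;, [ }; expr is not nullable, stop.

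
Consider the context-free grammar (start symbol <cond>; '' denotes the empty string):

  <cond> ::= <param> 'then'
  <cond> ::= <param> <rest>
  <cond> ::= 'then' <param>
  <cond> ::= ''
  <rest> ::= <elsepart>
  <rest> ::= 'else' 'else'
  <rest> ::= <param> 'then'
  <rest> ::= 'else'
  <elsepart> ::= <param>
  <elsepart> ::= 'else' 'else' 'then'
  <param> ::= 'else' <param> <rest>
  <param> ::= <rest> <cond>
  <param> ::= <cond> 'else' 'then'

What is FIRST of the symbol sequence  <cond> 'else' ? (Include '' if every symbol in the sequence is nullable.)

Add FIRST(<cond>)\{''} = { 'else', 'then' }; <cond> is nullable, continue.
'else' is a terminal; add {'else'} and stop.

{ 'else', 'then' }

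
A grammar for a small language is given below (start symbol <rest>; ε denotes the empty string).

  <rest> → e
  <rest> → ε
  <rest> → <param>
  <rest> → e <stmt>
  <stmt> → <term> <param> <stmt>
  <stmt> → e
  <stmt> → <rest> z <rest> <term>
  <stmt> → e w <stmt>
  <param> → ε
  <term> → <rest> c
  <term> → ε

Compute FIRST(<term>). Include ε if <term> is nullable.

{ c, e, ε }

From <term> → <rest> c: <rest> nullable, take FIRST(<rest>) ∪ {c} = { c, e }.
<term> → ε contributes ε.
Union: FIRST(<term>) = { c, e, ε }.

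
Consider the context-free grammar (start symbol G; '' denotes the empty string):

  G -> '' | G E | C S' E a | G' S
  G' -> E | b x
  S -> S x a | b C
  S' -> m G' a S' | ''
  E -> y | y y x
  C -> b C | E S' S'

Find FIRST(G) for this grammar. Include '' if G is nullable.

{ b, y, '' }

G -> '' contributes ''.
From G -> G E: G nullable, take FIRST(G) ∪ FIRST(E) = { b, y }.
From G -> C S' E a: add FIRST(C) = { b, y }.
From G -> G' S: add FIRST(G') = { b, y }.
Union: FIRST(G) = { b, y, '' }.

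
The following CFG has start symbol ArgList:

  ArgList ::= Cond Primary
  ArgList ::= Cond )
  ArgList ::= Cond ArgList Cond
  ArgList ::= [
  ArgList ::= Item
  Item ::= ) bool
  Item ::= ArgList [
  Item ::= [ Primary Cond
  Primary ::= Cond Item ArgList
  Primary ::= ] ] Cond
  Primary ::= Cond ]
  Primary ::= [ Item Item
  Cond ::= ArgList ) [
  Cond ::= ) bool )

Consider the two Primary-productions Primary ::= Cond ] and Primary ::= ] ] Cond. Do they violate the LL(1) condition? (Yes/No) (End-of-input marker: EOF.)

No

FIRST(Cond ]) = { ), [ } and FIRST(] ] Cond) = { ] }.
The FIRST sets are disjoint and neither alternative is nullable — no conflict.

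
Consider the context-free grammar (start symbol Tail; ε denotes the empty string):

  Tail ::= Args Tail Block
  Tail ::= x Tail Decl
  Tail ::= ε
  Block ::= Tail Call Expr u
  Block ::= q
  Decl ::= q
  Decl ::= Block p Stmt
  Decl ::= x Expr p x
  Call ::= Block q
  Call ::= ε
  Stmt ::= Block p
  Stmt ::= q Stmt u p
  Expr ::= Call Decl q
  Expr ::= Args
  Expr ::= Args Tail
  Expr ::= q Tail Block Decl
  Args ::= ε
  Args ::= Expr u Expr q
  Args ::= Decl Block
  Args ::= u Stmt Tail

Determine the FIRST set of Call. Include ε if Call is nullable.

{ q, u, x, ε }

From Call ::= Block q: add FIRST(Block) = { q, u, x }.
Call ::= ε contributes ε.
Union: FIRST(Call) = { q, u, x, ε }.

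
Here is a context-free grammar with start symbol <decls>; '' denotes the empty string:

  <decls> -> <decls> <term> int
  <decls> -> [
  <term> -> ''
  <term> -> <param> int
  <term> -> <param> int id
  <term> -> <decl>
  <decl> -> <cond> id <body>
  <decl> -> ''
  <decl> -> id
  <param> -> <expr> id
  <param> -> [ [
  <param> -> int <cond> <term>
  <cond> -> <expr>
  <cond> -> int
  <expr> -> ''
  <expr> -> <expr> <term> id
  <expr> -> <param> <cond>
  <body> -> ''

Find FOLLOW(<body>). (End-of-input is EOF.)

{ [, id, int }

In <decl> -> <cond> id <body>: <body> is at the end, add FOLLOW(<decl>) = { [, id, int }.
Union: FOLLOW(<body>) = { [, id, int }.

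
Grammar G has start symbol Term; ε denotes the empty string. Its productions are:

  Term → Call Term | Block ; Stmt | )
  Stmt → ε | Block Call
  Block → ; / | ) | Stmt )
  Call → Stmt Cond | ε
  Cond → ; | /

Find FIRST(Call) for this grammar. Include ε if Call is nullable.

{ ), /, ;, ε }

From Call → Stmt Cond: Stmt nullable, take FIRST(Stmt) ∪ FIRST(Cond) = { ), /, ; }.
Call → ε contributes ε.
Union: FIRST(Call) = { ), /, ;, ε }.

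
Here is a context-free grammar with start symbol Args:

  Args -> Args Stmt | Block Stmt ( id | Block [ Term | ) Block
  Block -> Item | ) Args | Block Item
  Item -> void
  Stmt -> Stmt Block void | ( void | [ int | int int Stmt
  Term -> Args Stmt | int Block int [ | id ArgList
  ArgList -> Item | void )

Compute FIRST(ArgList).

From ArgList -> Item: add FIRST(Item) = { void }.
ArgList -> void ) contributes {void}.
Union: FIRST(ArgList) = { void }.

{ void }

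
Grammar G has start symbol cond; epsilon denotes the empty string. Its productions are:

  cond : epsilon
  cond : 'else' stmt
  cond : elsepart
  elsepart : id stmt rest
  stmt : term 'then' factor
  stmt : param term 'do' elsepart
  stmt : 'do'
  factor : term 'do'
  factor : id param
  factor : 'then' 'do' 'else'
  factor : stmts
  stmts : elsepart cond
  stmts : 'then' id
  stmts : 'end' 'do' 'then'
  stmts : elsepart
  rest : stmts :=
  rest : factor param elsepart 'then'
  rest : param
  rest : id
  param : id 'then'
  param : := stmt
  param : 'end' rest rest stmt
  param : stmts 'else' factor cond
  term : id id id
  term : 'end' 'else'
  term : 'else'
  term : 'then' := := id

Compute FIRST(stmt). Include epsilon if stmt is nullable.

From stmt : term 'then' factor: add FIRST(term) = { 'else', 'end', 'then', id }.
From stmt : param term 'do' elsepart: add FIRST(param) = { 'end', 'then', :=, id }.
stmt : 'do' contributes {'do'}.
Union: FIRST(stmt) = { 'do', 'else', 'end', 'then', :=, id }.

{ 'do', 'else', 'end', 'then', :=, id }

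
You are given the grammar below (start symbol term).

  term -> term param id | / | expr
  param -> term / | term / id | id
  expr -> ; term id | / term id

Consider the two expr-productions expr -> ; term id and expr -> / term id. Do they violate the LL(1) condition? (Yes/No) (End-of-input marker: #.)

FIRST(; term id) = { ; } and FIRST(/ term id) = { / }.
The FIRST sets are disjoint and neither alternative is nullable — no conflict.

No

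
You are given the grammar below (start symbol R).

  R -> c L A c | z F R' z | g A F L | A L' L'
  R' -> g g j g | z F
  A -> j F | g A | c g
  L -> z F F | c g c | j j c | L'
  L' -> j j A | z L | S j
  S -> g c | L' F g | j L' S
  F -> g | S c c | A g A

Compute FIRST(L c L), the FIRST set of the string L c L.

{ c, g, j, z }

Add FIRST(L) = { c, g, j, z }; L is not nullable, stop.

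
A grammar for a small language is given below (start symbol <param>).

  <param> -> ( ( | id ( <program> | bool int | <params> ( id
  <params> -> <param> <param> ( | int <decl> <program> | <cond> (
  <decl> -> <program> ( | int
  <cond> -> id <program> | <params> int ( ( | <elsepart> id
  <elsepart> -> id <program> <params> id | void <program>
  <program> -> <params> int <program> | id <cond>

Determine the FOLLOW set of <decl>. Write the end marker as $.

In <params> -> int <decl> <program>: add FIRST(<program>) = { (, bool, id, int, void }.
Union: FOLLOW(<decl>) = { (, bool, id, int, void }.

{ (, bool, id, int, void }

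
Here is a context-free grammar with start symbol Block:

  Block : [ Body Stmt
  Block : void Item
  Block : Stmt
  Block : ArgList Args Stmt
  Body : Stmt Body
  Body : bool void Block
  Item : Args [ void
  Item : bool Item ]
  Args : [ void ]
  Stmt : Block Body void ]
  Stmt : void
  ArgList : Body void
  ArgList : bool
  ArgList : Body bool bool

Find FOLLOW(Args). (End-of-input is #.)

{ [, bool, void }

In Block : ArgList Args Stmt: add FIRST(Stmt) = { [, bool, void }.
In Item : Args [ void: add FIRST([ void) = { [ }.
Union: FOLLOW(Args) = { [, bool, void }.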